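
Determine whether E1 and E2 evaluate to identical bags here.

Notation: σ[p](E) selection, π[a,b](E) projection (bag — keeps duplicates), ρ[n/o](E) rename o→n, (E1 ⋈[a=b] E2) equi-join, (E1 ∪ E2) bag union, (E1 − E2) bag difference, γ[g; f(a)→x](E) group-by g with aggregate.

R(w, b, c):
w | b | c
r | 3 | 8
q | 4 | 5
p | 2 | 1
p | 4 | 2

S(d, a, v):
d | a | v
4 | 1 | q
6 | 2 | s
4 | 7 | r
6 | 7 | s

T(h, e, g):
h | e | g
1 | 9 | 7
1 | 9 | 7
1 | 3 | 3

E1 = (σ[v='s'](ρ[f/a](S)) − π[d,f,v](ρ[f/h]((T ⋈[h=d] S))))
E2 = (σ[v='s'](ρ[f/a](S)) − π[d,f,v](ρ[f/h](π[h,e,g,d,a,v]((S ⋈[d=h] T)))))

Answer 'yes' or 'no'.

E1 subexpression sizes:
  S → 4
  ρ[f/a](S) → 4
  σ[v='s'](ρ[f/a](S)) → 2
  T → 3
  S → 4
  (T ⋈[h=d] S) → 0
  ρ[f/h]((T ⋈[h=d] S)) → 0
  π[d,f,v](ρ[f/h]((T ⋈[h=d] S))) → 0
  (σ[v='s'](ρ[f/a](S)) − π[d,f,v](ρ[f/h]((T ⋈[h=d] S)))) → 2
E2 subexpression sizes:
  S → 4
  ρ[f/a](S) → 4
  σ[v='s'](ρ[f/a](S)) → 2
  S → 4
  T → 3
  (S ⋈[d=h] T) → 0
  π[h,e,g,d,a,v]((S ⋈[d=h] T)) → 0
  ρ[f/h](π[h,e,g,d,a,v]((S ⋈[d=h] T))) → 0
  π[d,f,v](ρ[f/h](π[h,e,g,d,a,v]((S ⋈[d=h] T)))) → 0
  (σ[v='s'](ρ[f/a](S)) − π[d,f,v](ρ[f/h](π[h,e,g,d,a,v]((S ⋈[d=h] T))))) → 2

E1 and E2 produce the same multiset:
d | f | v
6 | 2 | s
6 | 7 | s

yes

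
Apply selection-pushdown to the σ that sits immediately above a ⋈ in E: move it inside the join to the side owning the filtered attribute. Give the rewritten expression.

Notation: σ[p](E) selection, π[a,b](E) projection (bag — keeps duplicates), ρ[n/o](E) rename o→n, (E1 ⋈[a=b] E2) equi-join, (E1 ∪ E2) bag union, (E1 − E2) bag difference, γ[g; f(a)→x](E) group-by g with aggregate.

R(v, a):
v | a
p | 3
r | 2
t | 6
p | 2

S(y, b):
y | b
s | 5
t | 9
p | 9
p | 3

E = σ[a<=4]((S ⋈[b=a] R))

σ filters on a, owned by the right side.
E' = (S ⋈[b=a] σ[a<=4](R))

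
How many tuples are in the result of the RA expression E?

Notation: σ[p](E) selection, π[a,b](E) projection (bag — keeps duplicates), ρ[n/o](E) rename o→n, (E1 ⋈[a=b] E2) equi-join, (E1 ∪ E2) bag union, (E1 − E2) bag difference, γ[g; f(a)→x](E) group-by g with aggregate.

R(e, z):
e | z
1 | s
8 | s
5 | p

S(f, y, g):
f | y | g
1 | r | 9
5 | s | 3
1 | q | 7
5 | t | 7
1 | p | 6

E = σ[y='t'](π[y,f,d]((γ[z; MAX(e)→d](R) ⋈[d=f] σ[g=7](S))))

Row counts bottom-up:
  R → 3
  γ[z; MAX(e)→d](R) → 2
  S → 5
  σ[g=7](S) → 2
  (γ[z; MAX(e)→d](R) ⋈[d=f] σ[g=7](S)) → 1
  π[y,f,d]((γ[z; MAX(e)→d](R) ⋈[d=f] σ[g=7](S))) → 1
  σ[y='t'](π[y,f,d]((γ[z; MAX(e)→d](R) ⋈[d=f] σ[g=7](S)))) → 1

|E| = 1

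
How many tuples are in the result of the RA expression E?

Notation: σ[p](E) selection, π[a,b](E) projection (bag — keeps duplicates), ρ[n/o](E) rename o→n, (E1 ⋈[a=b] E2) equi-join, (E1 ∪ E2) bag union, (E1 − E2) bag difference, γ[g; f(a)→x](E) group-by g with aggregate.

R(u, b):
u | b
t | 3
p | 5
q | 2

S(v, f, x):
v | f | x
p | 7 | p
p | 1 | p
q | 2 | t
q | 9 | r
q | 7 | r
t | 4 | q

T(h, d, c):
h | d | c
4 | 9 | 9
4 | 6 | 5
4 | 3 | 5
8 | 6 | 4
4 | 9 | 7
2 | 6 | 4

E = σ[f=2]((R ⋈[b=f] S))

Per-node cardinality:
  R → 3
  S → 6
  (R ⋈[b=f] S) → 1
  σ[f=2]((R ⋈[b=f] S)) → 1

|E| = 1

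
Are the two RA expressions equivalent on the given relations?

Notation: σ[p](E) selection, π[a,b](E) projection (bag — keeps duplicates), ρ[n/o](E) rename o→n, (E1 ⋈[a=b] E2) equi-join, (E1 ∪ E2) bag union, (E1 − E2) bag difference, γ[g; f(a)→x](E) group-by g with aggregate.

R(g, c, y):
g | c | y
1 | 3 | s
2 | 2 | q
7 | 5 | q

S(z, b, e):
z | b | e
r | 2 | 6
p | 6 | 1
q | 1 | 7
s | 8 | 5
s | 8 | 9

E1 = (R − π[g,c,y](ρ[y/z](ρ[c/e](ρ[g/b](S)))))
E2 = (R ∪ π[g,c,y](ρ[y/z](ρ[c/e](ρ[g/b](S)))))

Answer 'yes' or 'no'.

E1 per-node cardinality:
  R → 3
  S → 5
  ρ[g/b](S) → 5
  ρ[c/e](ρ[g/b](S)) → 5
  ρ[y/z](ρ[c/e](ρ[g/b](S))) → 5
  π[g,c,y](ρ[y/z](ρ[c/e](ρ[g/b](S)))) → 5
  (R − π[g,c,y](ρ[y/z](ρ[c/e](ρ[g/b](S))))) → 3
E2 per-node cardinality:
  R → 3
  S → 5
  ρ[g/b](S) → 5
  ρ[c/e](ρ[g/b](S)) → 5
  ρ[y/z](ρ[c/e](ρ[g/b](S))) → 5
  π[g,c,y](ρ[y/z](ρ[c/e](ρ[g/b](S)))) → 5
  (R ∪ π[g,c,y](ρ[y/z](ρ[c/e](ρ[g/b](S))))) → 8

E1 result:
g | c | y
1 | 3 | s
2 | 2 | q
7 | 5 | q
E2 result:
g | c | y
1 | 3 | s
1 | 7 | q
2 | 2 | q
2 | 6 | r
6 | 1 | p
7 | 5 | q
8 | 5 | s
8 | 9 | s
Witness: (1, 7, 'q') appears 0× in E1 but 1× in E2.

no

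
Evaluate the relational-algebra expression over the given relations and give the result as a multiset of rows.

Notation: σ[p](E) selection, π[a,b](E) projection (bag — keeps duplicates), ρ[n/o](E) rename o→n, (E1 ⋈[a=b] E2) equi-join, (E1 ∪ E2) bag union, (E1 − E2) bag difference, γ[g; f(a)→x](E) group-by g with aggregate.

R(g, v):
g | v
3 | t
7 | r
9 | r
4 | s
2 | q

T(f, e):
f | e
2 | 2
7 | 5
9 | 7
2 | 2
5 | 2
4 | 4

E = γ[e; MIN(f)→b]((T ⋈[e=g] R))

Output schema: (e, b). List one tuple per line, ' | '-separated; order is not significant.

Per-node cardinality:
  T → 6
  R → 5
  (T ⋈[e=g] R) → 5
  γ[e; MIN(f)→b]((T ⋈[e=g] R)) → 3

== RESULT ==
e | b
2 | 2
4 | 4
7 | 9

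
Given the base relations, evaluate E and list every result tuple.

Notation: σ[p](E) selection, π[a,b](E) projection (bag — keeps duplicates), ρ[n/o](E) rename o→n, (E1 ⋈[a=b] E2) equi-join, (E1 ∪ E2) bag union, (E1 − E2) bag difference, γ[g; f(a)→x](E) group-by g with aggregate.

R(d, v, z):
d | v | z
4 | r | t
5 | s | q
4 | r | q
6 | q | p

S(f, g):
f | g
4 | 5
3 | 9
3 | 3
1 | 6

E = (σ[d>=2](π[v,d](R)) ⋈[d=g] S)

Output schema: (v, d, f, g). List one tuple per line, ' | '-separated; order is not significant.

Row counts bottom-up:
  R → 4
  π[v,d](R) → 4
  σ[d>=2](π[v,d](R)) → 4
  S → 4
  (σ[d>=2](π[v,d](R)) ⋈[d=g] S) → 2

== RESULT ==
v | d | f | g
q | 6 | 1 | 6
s | 5 | 4 | 5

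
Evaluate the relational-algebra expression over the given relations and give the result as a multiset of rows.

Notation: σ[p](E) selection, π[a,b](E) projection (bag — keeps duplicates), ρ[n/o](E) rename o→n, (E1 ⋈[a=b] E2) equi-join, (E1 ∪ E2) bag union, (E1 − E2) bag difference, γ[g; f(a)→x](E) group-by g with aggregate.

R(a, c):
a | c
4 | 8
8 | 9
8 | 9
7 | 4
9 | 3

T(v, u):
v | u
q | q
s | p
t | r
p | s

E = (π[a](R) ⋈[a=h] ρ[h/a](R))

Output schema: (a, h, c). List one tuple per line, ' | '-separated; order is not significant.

Stepwise |·|:
  R → 5
  π[a](R) → 5
  R → 5
  ρ[h/a](R) → 5
  (π[a](R) ⋈[a=h] ρ[h/a](R)) → 7

== RESULT ==
a | h | c
4 | 4 | 8
7 | 7 | 4
8 | 8 | 9
8 | 8 | 9
8 | 8 | 9
8 | 8 | 9
9 | 9 | 3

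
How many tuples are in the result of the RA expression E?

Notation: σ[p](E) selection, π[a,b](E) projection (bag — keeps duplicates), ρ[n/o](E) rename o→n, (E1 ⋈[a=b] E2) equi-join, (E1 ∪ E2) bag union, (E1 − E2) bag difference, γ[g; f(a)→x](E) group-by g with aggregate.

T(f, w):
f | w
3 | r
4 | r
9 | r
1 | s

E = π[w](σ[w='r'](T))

Stepwise |·|:
  T → 4
  σ[w='r'](T) → 3
  π[w](σ[w='r'](T)) → 3

|E| = 3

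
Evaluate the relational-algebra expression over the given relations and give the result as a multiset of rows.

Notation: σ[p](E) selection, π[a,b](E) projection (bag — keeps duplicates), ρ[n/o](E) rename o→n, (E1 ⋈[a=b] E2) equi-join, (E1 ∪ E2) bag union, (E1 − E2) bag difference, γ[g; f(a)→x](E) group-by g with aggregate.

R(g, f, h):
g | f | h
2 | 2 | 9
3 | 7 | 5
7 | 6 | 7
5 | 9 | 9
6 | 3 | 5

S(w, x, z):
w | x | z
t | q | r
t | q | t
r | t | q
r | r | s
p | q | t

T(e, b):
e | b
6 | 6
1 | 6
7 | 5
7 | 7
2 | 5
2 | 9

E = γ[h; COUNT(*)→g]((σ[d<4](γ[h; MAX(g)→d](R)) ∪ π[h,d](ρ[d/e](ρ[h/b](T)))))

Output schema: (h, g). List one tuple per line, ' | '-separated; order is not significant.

Per-node cardinality:
  R → 5
  γ[h; MAX(g)→d](R) → 3
  σ[d<4](γ[h; MAX(g)→d](R)) → 0
  T → 6
  ρ[h/b](T) → 6
  ρ[d/e](ρ[h/b](T)) → 6
  π[h,d](ρ[d/e](ρ[h/b](T))) → 6
  (σ[d<4](γ[h; MAX(g)→d](R)) ∪ π[h,d](ρ[d/e](ρ[h/b](T)))) → 6
  γ[h; COUNT(*)→g]((σ[d<4](γ[h; MAX(g)→d](R)) ∪ π[h,d](ρ[d/e](ρ[h/b](T))))) → 4

== RESULT ==
h | g
5 | 2
6 | 2
7 | 1
9 | 1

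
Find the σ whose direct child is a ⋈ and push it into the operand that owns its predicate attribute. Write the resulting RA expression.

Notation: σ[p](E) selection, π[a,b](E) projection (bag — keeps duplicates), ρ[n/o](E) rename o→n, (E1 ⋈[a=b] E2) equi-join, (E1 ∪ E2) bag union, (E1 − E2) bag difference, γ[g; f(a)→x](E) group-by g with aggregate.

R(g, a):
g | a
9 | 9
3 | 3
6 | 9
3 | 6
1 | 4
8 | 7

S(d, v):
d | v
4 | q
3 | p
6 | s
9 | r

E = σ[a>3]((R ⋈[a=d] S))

σ filters on a, owned by the left side.
E' = (σ[a>3](R) ⋈[a=d] S)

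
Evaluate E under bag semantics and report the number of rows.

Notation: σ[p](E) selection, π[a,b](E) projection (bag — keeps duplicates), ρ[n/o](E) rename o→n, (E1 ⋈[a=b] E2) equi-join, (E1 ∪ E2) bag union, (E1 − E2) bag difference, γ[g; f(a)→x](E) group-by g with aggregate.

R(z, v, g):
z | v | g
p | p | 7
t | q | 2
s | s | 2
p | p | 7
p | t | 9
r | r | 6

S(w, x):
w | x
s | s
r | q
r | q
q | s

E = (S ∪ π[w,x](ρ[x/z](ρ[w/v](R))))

Row counts bottom-up:
  S → 4
  R → 6
  ρ[w/v](R) → 6
  ρ[x/z](ρ[w/v](R)) → 6
  π[w,x](ρ[x/z](ρ[w/v](R))) → 6
  (S ∪ π[w,x](ρ[x/z](ρ[w/v](R)))) → 10

|E| = 10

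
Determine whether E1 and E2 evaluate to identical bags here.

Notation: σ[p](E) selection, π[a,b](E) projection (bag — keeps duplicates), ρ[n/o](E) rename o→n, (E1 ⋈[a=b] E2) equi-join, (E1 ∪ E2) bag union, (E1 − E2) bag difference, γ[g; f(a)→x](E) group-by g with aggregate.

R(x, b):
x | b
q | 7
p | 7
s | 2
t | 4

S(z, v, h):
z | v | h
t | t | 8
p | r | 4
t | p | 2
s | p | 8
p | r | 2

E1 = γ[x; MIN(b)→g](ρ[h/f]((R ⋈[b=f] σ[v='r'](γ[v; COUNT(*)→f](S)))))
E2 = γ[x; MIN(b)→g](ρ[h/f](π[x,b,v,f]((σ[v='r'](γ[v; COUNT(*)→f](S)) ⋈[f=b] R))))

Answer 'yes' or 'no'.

E1 stepwise |·|:
  R → 4
  S → 5
  γ[v; COUNT(*)→f](S) → 3
  σ[v='r'](γ[v; COUNT(*)→f](S)) → 1
  (R ⋈[b=f] σ[v='r'](γ[v; COUNT(*)→f](S))) → 1
  ρ[h/f]((R ⋈[b=f] σ[v='r'](γ[v; COUNT(*)→f](S)))) → 1
  γ[x; MIN(b)→g](ρ[h/f]((R ⋈[b=f] σ[v='r'](γ[v; COUNT(*)→f](S))))) → 1
E2 stepwise |·|:
  S → 5
  γ[v; COUNT(*)→f](S) → 3
  σ[v='r'](γ[v; COUNT(*)→f](S)) → 1
  R → 4
  (σ[v='r'](γ[v; COUNT(*)→f](S)) ⋈[f=b] R) → 1
  π[x,b,v,f]((σ[v='r'](γ[v; COUNT(*)→f](S)) ⋈[f=b] R)) → 1
  ρ[h/f](π[x,b,v,f]((σ[v='r'](γ[v; COUNT(*)→f](S)) ⋈[f=b] R))) → 1
  γ[x; MIN(b)→g](ρ[h/f](π[x,b,v,f]((σ[v='r'](γ[v; COUNT(*)→f](S)) ⋈[f=b] R)))) → 1

E1 and E2 produce the same multiset:
x | g
s | 2

yes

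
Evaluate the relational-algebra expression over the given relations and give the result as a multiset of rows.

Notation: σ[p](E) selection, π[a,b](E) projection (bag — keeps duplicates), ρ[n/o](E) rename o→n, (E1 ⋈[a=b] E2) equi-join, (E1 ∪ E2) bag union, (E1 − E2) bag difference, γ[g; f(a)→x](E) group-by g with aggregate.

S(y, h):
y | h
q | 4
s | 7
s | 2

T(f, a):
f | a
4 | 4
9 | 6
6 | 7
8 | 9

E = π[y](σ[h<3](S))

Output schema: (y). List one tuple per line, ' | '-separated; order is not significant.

Stepwise |·|:
  S → 3
  σ[h<3](S) → 1
  π[y](σ[h<3](S)) → 1

== RESULT ==
y
s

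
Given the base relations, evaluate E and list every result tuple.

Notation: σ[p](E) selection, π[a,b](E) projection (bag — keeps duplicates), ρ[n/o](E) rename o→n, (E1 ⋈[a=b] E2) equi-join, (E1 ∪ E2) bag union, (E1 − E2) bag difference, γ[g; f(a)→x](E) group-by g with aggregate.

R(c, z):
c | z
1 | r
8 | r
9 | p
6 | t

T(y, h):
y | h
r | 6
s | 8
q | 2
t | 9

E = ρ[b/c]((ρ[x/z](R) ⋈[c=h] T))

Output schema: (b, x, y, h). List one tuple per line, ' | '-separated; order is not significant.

Subexpression sizes:
  R → 4
  ρ[x/z](R) → 4
  T → 4
  (ρ[x/z](R) ⋈[c=h] T) → 3
  ρ[b/c]((ρ[x/z](R) ⋈[c=h] T)) → 3

== RESULT ==
b | x | y | h
6 | t | r | 6
8 | r | s | 8
9 | p | t | 9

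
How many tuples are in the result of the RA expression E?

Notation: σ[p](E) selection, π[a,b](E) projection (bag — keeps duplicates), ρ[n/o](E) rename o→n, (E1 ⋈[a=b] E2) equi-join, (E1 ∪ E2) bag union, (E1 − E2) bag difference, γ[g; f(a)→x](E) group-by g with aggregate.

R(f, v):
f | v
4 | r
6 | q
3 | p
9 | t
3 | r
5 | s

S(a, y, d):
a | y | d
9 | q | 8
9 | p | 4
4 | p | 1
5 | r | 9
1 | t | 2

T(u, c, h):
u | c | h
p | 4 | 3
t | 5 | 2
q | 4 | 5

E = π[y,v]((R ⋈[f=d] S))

Stepwise |·|:
  R → 6
  S → 5
  (R ⋈[f=d] S) → 2
  π[y,v]((R ⋈[f=d] S)) → 2

|E| = 2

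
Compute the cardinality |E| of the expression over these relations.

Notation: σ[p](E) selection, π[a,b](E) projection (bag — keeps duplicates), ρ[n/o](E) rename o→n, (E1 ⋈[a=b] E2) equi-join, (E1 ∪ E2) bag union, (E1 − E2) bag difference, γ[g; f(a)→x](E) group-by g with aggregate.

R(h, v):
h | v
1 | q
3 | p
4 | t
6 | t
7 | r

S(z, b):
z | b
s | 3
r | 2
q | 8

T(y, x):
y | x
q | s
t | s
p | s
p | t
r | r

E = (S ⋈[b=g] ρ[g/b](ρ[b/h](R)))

Row counts bottom-up:
  S → 3
  R → 5
  ρ[b/h](R) → 5
  ρ[g/b](ρ[b/h](R)) → 5
  (S ⋈[b=g] ρ[g/b](ρ[b/h](R))) → 1

|E| = 1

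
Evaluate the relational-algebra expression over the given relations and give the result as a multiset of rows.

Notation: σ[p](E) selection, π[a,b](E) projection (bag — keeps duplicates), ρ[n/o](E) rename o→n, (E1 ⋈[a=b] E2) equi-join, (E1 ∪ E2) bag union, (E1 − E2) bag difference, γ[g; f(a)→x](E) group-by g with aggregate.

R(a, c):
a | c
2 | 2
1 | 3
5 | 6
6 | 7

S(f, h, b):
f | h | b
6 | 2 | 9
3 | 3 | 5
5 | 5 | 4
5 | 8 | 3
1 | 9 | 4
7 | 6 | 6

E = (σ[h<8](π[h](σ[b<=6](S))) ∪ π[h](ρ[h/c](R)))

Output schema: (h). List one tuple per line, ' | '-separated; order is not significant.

Stepwise |·|:
  S → 6
  σ[b<=6](S) → 5
  π[h](σ[b<=6](S)) → 5
  σ[h<8](π[h](σ[b<=6](S))) → 3
  R → 4
  ρ[h/c](R) → 4
  π[h](ρ[h/c](R)) → 4
  (σ[h<8](π[h](σ[b<=6](S))) ∪ π[h](ρ[h/c](R))) → 7

== RESULT ==
h
2
3
3
5
6
6
7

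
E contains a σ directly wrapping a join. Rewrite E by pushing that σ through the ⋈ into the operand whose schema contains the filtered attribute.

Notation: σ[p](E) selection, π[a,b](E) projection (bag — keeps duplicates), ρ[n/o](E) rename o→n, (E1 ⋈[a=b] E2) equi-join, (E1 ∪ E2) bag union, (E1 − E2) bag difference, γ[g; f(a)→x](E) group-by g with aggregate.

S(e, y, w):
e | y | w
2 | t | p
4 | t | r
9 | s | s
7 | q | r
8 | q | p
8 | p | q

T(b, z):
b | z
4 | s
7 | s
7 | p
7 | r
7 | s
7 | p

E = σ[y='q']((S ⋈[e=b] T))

σ filters on y, owned by the left side.
E' = (σ[y='q'](S) ⋈[e=b] T)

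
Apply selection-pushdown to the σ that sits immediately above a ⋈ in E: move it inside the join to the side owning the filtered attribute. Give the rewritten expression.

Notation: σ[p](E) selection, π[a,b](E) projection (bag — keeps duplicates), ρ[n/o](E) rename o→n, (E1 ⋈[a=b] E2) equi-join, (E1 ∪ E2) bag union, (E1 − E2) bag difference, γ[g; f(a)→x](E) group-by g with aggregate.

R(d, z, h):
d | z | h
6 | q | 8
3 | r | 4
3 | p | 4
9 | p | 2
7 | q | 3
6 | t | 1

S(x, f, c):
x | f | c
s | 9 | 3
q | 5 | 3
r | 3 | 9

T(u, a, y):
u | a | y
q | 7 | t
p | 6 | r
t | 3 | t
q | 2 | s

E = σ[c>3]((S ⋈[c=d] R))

σ filters on c, owned by the left side.
E' = (σ[c>3](S) ⋈[c=d] R)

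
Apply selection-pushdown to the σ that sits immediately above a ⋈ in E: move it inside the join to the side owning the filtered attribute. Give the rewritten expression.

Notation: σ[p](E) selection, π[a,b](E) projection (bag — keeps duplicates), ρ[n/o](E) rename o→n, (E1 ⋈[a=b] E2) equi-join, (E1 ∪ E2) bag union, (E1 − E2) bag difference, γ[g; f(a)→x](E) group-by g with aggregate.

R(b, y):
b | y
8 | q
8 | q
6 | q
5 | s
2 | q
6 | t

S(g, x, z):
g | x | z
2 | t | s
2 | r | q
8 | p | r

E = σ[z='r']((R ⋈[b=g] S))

σ filters on z, owned by the right side.
E' = (R ⋈[b=g] σ[z='r'](S))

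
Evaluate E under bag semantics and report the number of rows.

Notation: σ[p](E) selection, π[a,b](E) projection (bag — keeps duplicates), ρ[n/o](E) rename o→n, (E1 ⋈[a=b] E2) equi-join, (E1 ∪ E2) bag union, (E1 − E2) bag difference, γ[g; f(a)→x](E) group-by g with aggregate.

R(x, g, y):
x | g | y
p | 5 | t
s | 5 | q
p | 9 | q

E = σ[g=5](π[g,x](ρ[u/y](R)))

Stepwise |·|:
  R → 3
  ρ[u/y](R) → 3
  π[g,x](ρ[u/y](R)) → 3
  σ[g=5](π[g,x](ρ[u/y](R))) → 2

|E| = 2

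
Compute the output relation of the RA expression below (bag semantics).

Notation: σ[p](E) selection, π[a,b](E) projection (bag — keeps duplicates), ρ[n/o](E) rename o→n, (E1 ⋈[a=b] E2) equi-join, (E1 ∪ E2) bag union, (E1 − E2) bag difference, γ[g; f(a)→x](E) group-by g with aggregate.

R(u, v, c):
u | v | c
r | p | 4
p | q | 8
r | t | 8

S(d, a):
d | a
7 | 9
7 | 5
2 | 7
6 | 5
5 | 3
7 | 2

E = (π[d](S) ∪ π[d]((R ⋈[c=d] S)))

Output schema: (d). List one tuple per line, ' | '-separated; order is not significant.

Row counts bottom-up:
  S → 6
  π[d](S) → 6
  R → 3
  S → 6
  (R ⋈[c=d] S) → 0
  π[d]((R ⋈[c=d] S)) → 0
  (π[d](S) ∪ π[d]((R ⋈[c=d] S))) → 6

== RESULT ==
d
2
5
6
7
7
7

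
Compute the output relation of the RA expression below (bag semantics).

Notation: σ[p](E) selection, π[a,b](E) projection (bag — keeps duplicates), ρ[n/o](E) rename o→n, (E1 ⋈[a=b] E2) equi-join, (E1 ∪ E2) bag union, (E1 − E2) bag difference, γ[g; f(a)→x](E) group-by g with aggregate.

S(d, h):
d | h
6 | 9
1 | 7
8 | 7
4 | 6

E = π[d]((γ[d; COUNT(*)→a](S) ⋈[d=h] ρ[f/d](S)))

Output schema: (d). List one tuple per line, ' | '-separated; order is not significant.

Subexpression sizes:
  S → 4
  γ[d; COUNT(*)→a](S) → 4
  S → 4
  ρ[f/d](S) → 4
  (γ[d; COUNT(*)→a](S) ⋈[d=h] ρ[f/d](S)) → 1
  π[d]((γ[d; COUNT(*)→a](S) ⋈[d=h] ρ[f/d](S))) → 1

== RESULT ==
d
6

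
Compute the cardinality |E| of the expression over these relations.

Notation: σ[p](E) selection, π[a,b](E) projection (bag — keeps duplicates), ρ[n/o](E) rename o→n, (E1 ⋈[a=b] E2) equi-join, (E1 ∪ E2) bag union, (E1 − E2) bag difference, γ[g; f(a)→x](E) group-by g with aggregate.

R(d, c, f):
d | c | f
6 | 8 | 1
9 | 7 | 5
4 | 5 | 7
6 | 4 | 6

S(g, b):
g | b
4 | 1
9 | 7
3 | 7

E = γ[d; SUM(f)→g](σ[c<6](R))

Per-node cardinality:
  R → 4
  σ[c<6](R) → 2
  γ[d; SUM(f)→g](σ[c<6](R)) → 2

|E| = 2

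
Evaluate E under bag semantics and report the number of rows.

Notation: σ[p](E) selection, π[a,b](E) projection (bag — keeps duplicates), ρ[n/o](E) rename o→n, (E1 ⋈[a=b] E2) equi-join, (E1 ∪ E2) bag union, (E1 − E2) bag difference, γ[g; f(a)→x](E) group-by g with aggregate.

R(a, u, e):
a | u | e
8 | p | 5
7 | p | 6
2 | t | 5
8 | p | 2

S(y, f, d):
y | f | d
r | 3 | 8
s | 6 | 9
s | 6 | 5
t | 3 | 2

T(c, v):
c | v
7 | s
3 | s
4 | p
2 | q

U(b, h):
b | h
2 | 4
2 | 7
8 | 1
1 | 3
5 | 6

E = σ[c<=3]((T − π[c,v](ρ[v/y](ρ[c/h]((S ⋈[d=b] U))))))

Subexpression sizes:
  T → 4
  S → 4
  U → 5
  (S ⋈[d=b] U) → 4
  ρ[c/h]((S ⋈[d=b] U)) → 4
  ρ[v/y](ρ[c/h]((S ⋈[d=b] U))) → 4
  π[c,v](ρ[v/y](ρ[c/h]((S ⋈[d=b] U)))) → 4
  (T − π[c,v](ρ[v/y](ρ[c/h]((S ⋈[d=b] U))))) → 4
  σ[c<=3]((T − π[c,v](ρ[v/y](ρ[c/h]((S ⋈[d=b] U)))))) → 2

|E| = 2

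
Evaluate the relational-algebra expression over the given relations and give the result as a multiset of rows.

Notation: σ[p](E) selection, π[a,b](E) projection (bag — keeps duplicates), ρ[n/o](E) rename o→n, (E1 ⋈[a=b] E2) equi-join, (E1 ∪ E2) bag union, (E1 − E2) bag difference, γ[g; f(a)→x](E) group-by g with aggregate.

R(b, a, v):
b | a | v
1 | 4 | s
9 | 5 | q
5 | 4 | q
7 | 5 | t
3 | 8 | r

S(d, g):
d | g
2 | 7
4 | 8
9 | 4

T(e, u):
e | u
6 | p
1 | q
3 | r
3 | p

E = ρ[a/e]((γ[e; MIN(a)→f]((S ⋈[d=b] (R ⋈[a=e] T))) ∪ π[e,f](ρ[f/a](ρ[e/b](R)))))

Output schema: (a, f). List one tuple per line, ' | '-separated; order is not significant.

Stepwise |·|:
  S → 3
  R → 5
  T → 4
  (R ⋈[a=e] T) → 0
  (S ⋈[d=b] (R ⋈[a=e] T)) → 0
  γ[e; MIN(a)→f]((S ⋈[d=b] (R ⋈[a=e] T))) → 0
  R → 5
  ρ[e/b](R) → 5
  ρ[f/a](ρ[e/b](R)) → 5
  π[e,f](ρ[f/a](ρ[e/b](R))) → 5
  (γ[e; MIN(a)→f]((S ⋈[d=b] (R ⋈[a=e] T))) ∪ π[e,f](ρ[f/a](ρ[e/b](R)))) → 5
  ρ[a/e]((γ[e; MIN(a)→f]((S ⋈[d=b] (R ⋈[a=e] T))) ∪ π[e,f](ρ[f/a](ρ[e/b](R))))) → 5

== RESULT ==
a | f
1 | 4
3 | 8
5 | 4
7 | 5
9 | 5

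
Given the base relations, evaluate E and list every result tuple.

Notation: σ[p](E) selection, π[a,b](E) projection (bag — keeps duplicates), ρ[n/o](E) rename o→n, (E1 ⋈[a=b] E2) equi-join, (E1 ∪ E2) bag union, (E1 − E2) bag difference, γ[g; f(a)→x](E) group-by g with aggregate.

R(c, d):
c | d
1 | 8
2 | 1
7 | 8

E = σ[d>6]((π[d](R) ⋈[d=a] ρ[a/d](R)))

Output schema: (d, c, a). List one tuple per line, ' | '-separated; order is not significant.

Subexpression sizes:
  R → 3
  π[d](R) → 3
  R → 3
  ρ[a/d](R) → 3
  (π[d](R) ⋈[d=a] ρ[a/d](R)) → 5
  σ[d>6]((π[d](R) ⋈[d=a] ρ[a/d](R))) → 4

== RESULT ==
d | c | a
8 | 1 | 8
8 | 1 | 8
8 | 7 | 8
8 | 7 | 8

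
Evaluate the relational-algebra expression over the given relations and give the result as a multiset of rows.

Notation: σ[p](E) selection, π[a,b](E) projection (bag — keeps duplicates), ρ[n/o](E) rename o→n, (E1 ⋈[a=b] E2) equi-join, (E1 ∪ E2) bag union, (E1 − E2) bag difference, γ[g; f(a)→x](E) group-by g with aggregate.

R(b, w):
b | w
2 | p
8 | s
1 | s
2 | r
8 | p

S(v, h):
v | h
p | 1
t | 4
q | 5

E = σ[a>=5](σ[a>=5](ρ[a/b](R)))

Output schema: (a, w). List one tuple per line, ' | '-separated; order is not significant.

Per-node cardinality:
  R → 5
  ρ[a/b](R) → 5
  σ[a>=5](ρ[a/b](R)) → 2
  σ[a>=5](σ[a>=5](ρ[a/b](R))) → 2

== RESULT ==
a | w
8 | p
8 | s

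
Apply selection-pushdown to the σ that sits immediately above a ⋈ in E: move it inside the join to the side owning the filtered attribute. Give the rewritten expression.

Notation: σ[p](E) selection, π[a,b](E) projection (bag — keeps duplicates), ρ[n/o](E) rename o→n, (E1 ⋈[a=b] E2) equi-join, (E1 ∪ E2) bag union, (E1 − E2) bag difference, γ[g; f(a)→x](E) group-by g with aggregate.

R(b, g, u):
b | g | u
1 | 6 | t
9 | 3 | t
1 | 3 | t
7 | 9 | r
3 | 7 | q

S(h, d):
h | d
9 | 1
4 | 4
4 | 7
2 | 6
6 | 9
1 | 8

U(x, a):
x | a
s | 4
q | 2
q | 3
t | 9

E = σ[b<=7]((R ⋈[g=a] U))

σ filters on b, owned by the left side.
E' = (σ[b<=7](R) ⋈[g=a] U)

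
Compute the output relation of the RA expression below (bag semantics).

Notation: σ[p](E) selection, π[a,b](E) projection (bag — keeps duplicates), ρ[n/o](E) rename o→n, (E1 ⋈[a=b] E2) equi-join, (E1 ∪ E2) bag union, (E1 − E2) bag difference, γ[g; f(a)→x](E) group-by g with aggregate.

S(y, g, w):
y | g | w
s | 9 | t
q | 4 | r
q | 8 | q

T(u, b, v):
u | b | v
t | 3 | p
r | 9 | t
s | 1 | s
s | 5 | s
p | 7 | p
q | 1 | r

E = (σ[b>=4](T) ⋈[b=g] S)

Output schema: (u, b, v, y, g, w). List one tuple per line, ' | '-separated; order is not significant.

Stepwise |·|:
  T → 6
  σ[b>=4](T) → 3
  S → 3
  (σ[b>=4](T) ⋈[b=g] S) → 1

== RESULT ==
u | b | v | y | g | w
r | 9 | t | s | 9 | t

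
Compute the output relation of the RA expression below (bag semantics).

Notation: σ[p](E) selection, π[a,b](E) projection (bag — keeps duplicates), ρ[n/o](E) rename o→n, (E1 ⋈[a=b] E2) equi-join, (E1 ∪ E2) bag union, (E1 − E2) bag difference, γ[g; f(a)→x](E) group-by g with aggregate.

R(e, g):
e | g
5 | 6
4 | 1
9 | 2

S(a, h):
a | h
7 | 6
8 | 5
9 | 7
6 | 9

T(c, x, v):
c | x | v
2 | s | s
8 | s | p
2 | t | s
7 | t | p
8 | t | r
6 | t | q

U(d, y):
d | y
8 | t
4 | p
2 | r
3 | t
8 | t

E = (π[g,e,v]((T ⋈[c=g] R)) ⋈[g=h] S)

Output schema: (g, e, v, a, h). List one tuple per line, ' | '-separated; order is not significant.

Per-node cardinality:
  T → 6
  R → 3
  (T ⋈[c=g] R) → 3
  π[g,e,v]((T ⋈[c=g] R)) → 3
  S → 4
  (π[g,e,v]((T ⋈[c=g] R)) ⋈[g=h] S) → 1

== RESULT ==
g | e | v | a | h
6 | 5 | q | 7 | 6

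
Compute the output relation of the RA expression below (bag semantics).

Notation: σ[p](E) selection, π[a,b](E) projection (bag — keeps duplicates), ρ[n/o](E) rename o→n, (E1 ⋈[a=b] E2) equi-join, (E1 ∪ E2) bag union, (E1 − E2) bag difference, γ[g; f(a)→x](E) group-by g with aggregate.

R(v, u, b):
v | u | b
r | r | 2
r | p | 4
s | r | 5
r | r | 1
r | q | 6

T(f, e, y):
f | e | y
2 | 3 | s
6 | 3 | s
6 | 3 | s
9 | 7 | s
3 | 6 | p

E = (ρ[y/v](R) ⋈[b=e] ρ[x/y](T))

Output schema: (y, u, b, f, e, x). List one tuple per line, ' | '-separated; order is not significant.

Row counts bottom-up:
  R → 5
  ρ[y/v](R) → 5
  T → 5
  ρ[x/y](T) → 5
  (ρ[y/v](R) ⋈[b=e] ρ[x/y](T)) → 1

== RESULT ==
y | u | b | f | e | x
r | q | 6 | 3 | 6 | p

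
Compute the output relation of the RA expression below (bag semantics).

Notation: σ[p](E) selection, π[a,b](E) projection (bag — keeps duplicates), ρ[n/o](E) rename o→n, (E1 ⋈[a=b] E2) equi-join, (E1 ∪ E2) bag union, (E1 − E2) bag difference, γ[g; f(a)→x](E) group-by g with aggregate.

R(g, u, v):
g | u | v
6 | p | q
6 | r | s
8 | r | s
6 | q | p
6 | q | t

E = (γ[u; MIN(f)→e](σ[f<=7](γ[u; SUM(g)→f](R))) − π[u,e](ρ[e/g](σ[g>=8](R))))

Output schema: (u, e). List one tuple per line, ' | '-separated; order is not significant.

Per-node cardinality:
  R → 5
  γ[u; SUM(g)→f](R) → 3
  σ[f<=7](γ[u; SUM(g)→f](R)) → 1
  γ[u; MIN(f)→e](σ[f<=7](γ[u; SUM(g)→f](R))) → 1
  R → 5
  σ[g>=8](R) → 1
  ρ[e/g](σ[g>=8](R)) → 1
  π[u,e](ρ[e/g](σ[g>=8](R))) → 1
  (γ[u; MIN(f)→e](σ[f<=7](γ[u; SUM(g)→f](R))) − π[u,e](ρ[e/g](σ[g>=8](R)))) → 1

== RESULT ==
u | e
p | 6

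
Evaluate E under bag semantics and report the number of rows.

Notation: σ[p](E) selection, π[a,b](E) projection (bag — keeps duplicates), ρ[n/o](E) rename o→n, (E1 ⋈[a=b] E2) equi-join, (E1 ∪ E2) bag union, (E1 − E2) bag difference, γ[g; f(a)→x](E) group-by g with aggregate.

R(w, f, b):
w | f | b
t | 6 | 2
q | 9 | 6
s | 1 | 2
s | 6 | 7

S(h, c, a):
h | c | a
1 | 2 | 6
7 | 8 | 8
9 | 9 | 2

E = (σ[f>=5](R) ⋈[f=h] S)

Stepwise |·|:
  R → 4
  σ[f>=5](R) → 3
  S → 3
  (σ[f>=5](R) ⋈[f=h] S) → 1

|E| = 1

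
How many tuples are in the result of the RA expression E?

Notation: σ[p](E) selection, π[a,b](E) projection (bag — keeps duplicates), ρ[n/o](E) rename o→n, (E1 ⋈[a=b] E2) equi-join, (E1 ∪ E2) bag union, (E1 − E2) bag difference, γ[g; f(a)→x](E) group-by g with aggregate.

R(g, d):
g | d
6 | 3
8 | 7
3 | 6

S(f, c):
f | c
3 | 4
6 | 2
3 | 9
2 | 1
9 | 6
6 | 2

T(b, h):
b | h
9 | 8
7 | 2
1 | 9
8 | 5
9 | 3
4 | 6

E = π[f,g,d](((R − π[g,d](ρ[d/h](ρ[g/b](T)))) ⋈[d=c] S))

Row counts bottom-up:
  R → 3
  T → 6
  ρ[g/b](T) → 6
  ρ[d/h](ρ[g/b](T)) → 6
  π[g,d](ρ[d/h](ρ[g/b](T))) → 6
  (R − π[g,d](ρ[d/h](ρ[g/b](T)))) → 3
  S → 6
  ((R − π[g,d](ρ[d/h](ρ[g/b](T)))) ⋈[d=c] S) → 1
  π[f,g,d](((R − π[g,d](ρ[d/h](ρ[g/b](T)))) ⋈[d=c] S)) → 1

|E| = 1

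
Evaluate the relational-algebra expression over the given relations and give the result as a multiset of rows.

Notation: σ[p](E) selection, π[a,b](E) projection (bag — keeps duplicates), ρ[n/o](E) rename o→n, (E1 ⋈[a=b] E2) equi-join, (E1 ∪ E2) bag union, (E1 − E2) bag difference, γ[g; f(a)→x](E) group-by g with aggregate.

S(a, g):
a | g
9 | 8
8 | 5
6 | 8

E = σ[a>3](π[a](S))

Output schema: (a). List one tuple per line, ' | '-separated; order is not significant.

Subexpression sizes:
  S → 3
  π[a](S) → 3
  σ[a>3](π[a](S)) → 3

== RESULT ==
a
6
8
9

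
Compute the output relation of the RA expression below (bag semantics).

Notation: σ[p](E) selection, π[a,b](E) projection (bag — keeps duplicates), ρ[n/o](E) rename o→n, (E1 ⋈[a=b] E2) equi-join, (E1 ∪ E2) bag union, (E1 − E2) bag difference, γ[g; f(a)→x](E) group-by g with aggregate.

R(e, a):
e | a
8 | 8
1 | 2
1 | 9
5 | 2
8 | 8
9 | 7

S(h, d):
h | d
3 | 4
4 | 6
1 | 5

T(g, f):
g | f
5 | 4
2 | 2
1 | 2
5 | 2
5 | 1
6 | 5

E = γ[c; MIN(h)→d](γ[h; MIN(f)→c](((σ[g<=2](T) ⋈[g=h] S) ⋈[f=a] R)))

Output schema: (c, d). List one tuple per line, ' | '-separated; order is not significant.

Subexpression sizes:
  T → 6
  σ[g<=2](T) → 2
  S → 3
  (σ[g<=2](T) ⋈[g=h] S) → 1
  R → 6
  ((σ[g<=2](T) ⋈[g=h] S) ⋈[f=a] R) → 2
  γ[h; MIN(f)→c](((σ[g<=2](T) ⋈[g=h] S) ⋈[f=a] R)) → 1
  γ[c; MIN(h)→d](γ[h; MIN(f)→c](((σ[g<=2](T) ⋈[g=h] S) ⋈[f=a] R))) → 1

== RESULT ==
c | d
2 | 1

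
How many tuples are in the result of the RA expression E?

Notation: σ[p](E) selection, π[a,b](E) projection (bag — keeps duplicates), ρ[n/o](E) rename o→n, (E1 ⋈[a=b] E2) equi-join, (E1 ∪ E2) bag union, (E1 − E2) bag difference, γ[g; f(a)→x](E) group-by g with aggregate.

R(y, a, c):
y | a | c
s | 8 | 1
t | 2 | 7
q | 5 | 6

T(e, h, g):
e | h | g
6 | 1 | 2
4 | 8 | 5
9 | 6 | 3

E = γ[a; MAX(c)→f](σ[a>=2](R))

Per-node cardinality:
  R → 3
  σ[a>=2](R) → 3
  γ[a; MAX(c)→f](σ[a>=2](R)) → 3

|E| = 3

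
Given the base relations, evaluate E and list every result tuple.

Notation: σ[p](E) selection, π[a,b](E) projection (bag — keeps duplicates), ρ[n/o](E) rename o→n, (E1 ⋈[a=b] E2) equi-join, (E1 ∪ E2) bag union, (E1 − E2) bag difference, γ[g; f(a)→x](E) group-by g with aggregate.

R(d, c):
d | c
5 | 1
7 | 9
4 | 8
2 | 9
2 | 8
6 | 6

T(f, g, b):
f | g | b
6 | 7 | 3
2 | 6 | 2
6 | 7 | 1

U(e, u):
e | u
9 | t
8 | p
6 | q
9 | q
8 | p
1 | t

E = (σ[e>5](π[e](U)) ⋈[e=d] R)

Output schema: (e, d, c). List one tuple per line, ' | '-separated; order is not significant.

Stepwise |·|:
  U → 6
  π[e](U) → 6
  σ[e>5](π[e](U)) → 5
  R → 6
  (σ[e>5](π[e](U)) ⋈[e=d] R) → 1

== RESULT ==
e | d | c
6 | 6 | 6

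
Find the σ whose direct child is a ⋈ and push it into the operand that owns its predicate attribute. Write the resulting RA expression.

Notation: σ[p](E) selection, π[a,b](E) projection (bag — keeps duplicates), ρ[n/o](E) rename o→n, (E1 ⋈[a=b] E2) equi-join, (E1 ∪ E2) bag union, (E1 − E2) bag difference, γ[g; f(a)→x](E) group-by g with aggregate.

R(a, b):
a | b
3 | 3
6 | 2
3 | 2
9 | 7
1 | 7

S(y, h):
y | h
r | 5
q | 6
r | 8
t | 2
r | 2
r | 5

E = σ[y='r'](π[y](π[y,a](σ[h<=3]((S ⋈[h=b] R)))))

σ filters on h, owned by the left side.
E' = σ[y='r'](π[y](π[y,a]((σ[h<=3](S) ⋈[h=b] R))))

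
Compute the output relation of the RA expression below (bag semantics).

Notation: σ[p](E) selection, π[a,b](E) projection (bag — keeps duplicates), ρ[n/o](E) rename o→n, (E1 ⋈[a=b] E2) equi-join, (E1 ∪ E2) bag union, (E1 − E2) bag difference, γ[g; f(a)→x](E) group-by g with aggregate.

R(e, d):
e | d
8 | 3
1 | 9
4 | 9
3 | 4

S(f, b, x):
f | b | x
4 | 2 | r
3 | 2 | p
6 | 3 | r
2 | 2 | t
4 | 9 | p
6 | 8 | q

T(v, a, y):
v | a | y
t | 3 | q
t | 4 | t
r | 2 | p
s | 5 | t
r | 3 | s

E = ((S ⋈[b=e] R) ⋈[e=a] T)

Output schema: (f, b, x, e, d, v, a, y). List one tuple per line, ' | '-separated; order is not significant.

Per-node cardinality:
  S → 6
  R → 4
  (S ⋈[b=e] R) → 2
  T → 5
  ((S ⋈[b=e] R) ⋈[e=a] T) → 2

== RESULT ==
f | b | x | e | d | v | a | y
6 | 3 | r | 3 | 4 | r | 3 | s
6 | 3 | r | 3 | 4 | t | 3 | q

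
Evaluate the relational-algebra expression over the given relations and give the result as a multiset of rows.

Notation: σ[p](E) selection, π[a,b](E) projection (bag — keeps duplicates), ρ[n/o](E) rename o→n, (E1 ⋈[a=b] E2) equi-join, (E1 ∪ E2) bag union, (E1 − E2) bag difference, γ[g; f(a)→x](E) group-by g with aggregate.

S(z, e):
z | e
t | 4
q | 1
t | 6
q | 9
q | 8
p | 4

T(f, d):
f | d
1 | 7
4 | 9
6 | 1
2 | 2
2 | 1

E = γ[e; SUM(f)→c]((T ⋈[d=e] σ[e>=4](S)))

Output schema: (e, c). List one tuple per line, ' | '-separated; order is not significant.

Subexpression sizes:
  T → 5
  S → 6
  σ[e>=4](S) → 5
  (T ⋈[d=e] σ[e>=4](S)) → 1
  γ[e; SUM(f)→c]((T ⋈[d=e] σ[e>=4](S))) → 1

== RESULT ==
e | c
9 | 4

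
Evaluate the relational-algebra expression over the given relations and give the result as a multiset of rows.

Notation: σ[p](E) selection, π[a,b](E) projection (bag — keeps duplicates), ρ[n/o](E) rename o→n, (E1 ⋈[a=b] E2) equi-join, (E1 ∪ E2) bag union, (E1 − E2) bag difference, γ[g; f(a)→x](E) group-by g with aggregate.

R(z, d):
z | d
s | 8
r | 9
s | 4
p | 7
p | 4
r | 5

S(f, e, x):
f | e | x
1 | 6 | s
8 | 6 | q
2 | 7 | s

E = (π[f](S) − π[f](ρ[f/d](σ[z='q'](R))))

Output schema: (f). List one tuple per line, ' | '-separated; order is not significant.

Per-node cardinality:
  S → 3
  π[f](S) → 3
  R → 6
  σ[z='q'](R) → 0
  ρ[f/d](σ[z='q'](R)) → 0
  π[f](ρ[f/d](σ[z='q'](R))) → 0
  (π[f](S) − π[f](ρ[f/d](σ[z='q'](R)))) → 3

== RESULT ==
f
1
2
8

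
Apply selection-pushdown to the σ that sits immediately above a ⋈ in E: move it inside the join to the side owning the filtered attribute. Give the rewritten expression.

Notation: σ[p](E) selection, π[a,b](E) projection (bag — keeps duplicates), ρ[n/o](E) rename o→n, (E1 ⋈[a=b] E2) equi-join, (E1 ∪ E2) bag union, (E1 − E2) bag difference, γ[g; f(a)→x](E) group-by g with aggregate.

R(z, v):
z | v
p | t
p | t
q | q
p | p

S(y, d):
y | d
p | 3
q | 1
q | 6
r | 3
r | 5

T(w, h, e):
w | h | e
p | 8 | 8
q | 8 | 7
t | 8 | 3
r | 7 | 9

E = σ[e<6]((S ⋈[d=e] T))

σ filters on e, owned by the right side.
E' = (S ⋈[d=e] σ[e<6](T))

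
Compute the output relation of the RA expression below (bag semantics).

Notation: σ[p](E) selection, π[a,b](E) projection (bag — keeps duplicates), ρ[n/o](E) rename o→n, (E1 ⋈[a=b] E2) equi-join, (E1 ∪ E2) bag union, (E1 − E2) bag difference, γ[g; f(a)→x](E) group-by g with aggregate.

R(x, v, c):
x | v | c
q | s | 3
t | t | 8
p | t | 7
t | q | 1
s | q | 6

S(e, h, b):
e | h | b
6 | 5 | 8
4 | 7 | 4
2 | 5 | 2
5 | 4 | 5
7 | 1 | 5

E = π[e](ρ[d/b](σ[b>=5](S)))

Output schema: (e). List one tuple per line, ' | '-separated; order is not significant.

Row counts bottom-up:
  S → 5
  σ[b>=5](S) → 3
  ρ[d/b](σ[b>=5](S)) → 3
  π[e](ρ[d/b](σ[b>=5](S))) → 3

== RESULT ==
e
5
6
7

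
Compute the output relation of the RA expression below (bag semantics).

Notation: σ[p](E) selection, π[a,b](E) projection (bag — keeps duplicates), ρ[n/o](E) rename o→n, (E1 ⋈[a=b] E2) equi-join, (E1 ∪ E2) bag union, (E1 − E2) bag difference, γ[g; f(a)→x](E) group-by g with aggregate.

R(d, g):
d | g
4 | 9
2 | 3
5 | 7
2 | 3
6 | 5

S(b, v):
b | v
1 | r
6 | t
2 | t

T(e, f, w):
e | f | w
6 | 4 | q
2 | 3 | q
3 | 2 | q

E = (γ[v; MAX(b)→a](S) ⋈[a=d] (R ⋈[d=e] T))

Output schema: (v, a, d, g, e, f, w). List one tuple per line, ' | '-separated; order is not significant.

Subexpression sizes:
  S → 3
  γ[v; MAX(b)→a](S) → 2
  R → 5
  T → 3
  (R ⋈[d=e] T) → 3
  (γ[v; MAX(b)→a](S) ⋈[a=d] (R ⋈[d=e] T)) → 1

== RESULT ==
v | a | d | g | e | f | w
t | 6 | 6 | 5 | 6 | 4 | q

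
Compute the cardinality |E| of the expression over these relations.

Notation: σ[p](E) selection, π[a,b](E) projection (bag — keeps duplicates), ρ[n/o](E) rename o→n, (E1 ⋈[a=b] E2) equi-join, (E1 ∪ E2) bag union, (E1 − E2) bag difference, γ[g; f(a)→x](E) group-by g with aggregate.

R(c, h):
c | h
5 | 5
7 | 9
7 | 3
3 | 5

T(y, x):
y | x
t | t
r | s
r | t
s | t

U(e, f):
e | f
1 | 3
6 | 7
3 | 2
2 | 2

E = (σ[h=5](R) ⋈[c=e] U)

Stepwise |·|:
  R → 4
  σ[h=5](R) → 2
  U → 4
  (σ[h=5](R) ⋈[c=e] U) → 1

|E| = 1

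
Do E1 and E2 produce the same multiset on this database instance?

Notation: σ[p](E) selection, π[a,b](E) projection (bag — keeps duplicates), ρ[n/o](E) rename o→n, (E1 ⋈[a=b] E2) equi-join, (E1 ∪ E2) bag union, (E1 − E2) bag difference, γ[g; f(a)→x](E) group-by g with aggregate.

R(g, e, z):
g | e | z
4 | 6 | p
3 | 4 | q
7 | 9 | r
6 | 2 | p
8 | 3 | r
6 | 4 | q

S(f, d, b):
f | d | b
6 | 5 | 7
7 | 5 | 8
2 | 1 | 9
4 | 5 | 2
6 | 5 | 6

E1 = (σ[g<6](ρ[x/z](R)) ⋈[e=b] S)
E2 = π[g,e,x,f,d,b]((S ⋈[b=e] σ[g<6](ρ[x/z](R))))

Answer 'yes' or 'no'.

E1 subexpression sizes:
  R → 6
  ρ[x/z](R) → 6
  σ[g<6](ρ[x/z](R)) → 2
  S → 5
  (σ[g<6](ρ[x/z](R)) ⋈[e=b] S) → 1
E2 subexpression sizes:
  S → 5
  R → 6
  ρ[x/z](R) → 6
  σ[g<6](ρ[x/z](R)) → 2
  (S ⋈[b=e] σ[g<6](ρ[x/z](R))) → 1
  π[g,e,x,f,d,b]((S ⋈[b=e] σ[g<6](ρ[x/z](R)))) → 1

E1 and E2 produce the same multiset:
g | e | x | f | d | b
4 | 6 | p | 6 | 5 | 6

yes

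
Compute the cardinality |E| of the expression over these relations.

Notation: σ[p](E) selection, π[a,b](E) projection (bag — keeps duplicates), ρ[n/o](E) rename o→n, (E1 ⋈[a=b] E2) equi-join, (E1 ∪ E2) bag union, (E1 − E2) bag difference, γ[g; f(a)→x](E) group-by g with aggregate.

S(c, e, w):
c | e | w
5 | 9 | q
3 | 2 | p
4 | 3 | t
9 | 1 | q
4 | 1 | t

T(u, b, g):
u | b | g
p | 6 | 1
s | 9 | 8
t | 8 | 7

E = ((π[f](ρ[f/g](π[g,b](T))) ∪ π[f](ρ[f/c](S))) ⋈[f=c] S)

Subexpression sizes:
  T → 3
  π[g,b](T) → 3
  ρ[f/g](π[g,b](T)) → 3
  π[f](ρ[f/g](π[g,b](T))) → 3
  S → 5
  ρ[f/c](S) → 5
  π[f](ρ[f/c](S)) → 5
  (π[f](ρ[f/g](π[g,b](T))) ∪ π[f](ρ[f/c](S))) → 8
  S → 5
  ((π[f](ρ[f/g](π[g,b](T))) ∪ π[f](ρ[f/c](S))) ⋈[f=c] S) → 7

|E| = 7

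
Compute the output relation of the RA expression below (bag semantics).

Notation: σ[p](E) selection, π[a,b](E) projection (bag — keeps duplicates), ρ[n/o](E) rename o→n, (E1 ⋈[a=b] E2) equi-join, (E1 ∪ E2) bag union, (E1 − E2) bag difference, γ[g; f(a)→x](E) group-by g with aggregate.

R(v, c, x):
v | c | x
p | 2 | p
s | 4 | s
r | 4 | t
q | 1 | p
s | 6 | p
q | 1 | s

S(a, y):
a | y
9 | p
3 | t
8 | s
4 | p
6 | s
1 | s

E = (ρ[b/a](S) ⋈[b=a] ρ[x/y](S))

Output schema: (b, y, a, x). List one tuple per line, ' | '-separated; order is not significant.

Stepwise |·|:
  S → 6
  ρ[b/a](S) → 6
  S → 6
  ρ[x/y](S) → 6
  (ρ[b/a](S) ⋈[b=a] ρ[x/y](S)) → 6

== RESULT ==
b | y | a | x
1 | s | 1 | s
3 | t | 3 | t
4 | p | 4 | p
6 | s | 6 | s
8 | s | 8 | s
9 | p | 9 | p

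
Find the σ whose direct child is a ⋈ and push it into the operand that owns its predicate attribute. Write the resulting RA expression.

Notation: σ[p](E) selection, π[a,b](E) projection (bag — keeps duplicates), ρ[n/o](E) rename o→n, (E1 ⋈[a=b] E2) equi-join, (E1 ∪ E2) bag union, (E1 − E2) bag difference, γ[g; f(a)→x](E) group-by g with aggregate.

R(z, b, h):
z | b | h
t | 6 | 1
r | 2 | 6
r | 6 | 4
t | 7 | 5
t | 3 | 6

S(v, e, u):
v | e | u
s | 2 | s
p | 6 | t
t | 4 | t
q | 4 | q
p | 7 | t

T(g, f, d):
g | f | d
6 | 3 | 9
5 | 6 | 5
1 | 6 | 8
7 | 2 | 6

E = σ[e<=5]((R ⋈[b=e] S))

σ filters on e, owned by the right side.
E' = (R ⋈[b=e] σ[e<=5](S))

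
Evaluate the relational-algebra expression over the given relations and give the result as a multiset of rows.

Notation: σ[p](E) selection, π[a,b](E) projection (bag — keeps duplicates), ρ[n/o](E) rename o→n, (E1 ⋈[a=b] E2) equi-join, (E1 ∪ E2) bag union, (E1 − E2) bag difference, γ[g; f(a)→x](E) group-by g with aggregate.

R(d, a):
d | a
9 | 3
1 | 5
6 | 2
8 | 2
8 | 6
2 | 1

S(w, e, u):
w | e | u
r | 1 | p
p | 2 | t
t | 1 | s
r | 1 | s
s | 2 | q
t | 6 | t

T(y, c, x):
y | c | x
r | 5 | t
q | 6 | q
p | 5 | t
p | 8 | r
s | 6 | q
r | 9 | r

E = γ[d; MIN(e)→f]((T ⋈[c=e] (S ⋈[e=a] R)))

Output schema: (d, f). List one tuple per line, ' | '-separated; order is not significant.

Stepwise |·|:
  T → 6
  S → 6
  R → 6
  (S ⋈[e=a] R) → 8
  (T ⋈[c=e] (S ⋈[e=a] R)) → 2
  γ[d; MIN(e)→f]((T ⋈[c=e] (S ⋈[e=a] R))) → 1

== RESULT ==
d | f
8 | 6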